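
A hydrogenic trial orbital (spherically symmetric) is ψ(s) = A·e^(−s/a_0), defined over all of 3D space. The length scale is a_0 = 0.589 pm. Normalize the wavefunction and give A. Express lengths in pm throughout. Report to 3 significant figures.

The normalization condition is ∫|ψ|² 4πs² ds = 1 from 0 to ∞.
The angular integral contributes 4π, leaving ∫₀^∞ s²|ψ|² ds.
With ∫₀^∞ s^2 e^(−αs) ds = 2!/α^3, the integral (without the A² prefactor) comes out to π·a_0^3.
Setting this equal to 1 gives A² = 1/(π·a_0^3).
Plugging in a_0 = 0.589 yields A = 1.248.

A ≈ 1.25 pm^(-3/2)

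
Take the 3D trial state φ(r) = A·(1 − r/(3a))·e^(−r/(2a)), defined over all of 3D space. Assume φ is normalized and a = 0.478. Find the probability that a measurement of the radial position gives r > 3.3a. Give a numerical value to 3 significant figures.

With dV = 4πr²dr, the probability is ∫|φ|² dV over r > 3.3a.
The full normalization integral is A²·[8·π·a^3/3] = 1, fixing A².
In terms of u = r/a (A², 4π and the length scale all cancel between numerator and denominator), P = [∫_{3.3}^{∞} u^2·(1 - u/3)^2·e^(-u) du] / [∫_{0}^{∞} u^2·(1 - u/3)^2·e^(-u) du].
With ∫ u^2·(1 - u/3)^2·e^(-u) du = (-u^4 + 2·u^3 - 3·u^2 - 6·u - 6)·e^(-u)/9 + C, the region integral is ≈ 0.43107 and the full one is 2/3.
The region integral divided by the full integral gives P = 0.6466.

P ≈ 0.647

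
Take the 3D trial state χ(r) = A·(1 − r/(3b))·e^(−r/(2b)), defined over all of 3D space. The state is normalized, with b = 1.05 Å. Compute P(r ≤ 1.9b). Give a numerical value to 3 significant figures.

P ≈ 0.313

With dV = 4πr²dr, the probability is ∫|χ|² dV over r ≤ 1.9b.
Normalization gives A² = 1/(8·π·b^3/3).
Let u = r/b; then A², 4π and the length scale all cancel, so P = ∫_{0}^{1.9} u^2·(1 - u/3)^2·e^(-u) du ÷ ∫_{0}^{∞} u^2·(1 - u/3)^2·e^(-u) du.
With ∫ u^2·(1 - u/3)^2·e^(-u) du = (-u^4 + 2·u^3 - 3·u^2 - 6·u - 6)·e^(-u)/9 + C, the region integral is ≈ 0.20892 and the full one is 2/3.
This evaluates to P = 0.3134.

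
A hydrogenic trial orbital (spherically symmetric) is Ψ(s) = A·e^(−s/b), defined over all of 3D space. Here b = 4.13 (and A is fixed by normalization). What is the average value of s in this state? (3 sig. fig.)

⟨s⟩ ≈ 6.20

The expectation value is the |Ψ|²-weighted average of s: ∫ s|Ψ|² 4πs² ds.
Using ∫₀^∞ sⁿ e^(−αs) ds = n!/αⁿ⁺¹, evaluating both integrals, ⟨s⟩ = 3·b/2.
With b = 4.13, ⟨s⟩ = 6.195.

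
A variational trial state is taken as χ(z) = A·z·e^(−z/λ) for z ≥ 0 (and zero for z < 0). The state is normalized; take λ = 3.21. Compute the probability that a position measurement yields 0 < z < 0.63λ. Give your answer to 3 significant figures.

P ≈ 0.134

|χ|² is the probability density, so P = ∫_{0}^{0.63λ} |χ|² dz.
Since A² = 1/(λ^3/4), this is the region integral divided by the full normalization integral.
Let u = z/λ; then A² and the length scale cancel, so P = ∫_{0}^{0.63} u^2·e^(-2·u) du ÷ ∫_{0}^{∞} u^2·e^(-2·u) du.
An antiderivative of u^2·e^(-2·u) is -(2·u^2 + 2·u + 1)·e^(-2·u)/4; evaluating from 0 to 0.63 gives ≈ 0.033444, while the full integral is 1/4.
This works out to P = 0.1338.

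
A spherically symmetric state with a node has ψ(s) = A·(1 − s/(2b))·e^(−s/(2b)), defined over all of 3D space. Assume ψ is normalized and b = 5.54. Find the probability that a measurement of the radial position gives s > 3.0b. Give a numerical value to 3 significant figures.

P = ∫ |ψ|² 4πs² ds over s > 3.0b.
Normalization gives A² = 1/(8·π·b^3).
Let u = s/b; then A², 4π and the length scale all cancel, so P = ∫_{3.0}^{∞} u^2·(1 - u/2)^2·e^(-u) du ÷ ∫_{0}^{∞} u^2·(1 - u/2)^2·e^(-u) du.
With ∫ u^2·(1 - u/2)^2·e^(-u) du = -(u^4/4 + u^2 + 2·u + 2)·e^(-u) + C, the region integral is 149·e^(-3)/4 and the full one is 2.
The region integral divided by the full integral gives P = 0.9273.

P ≈ 0.927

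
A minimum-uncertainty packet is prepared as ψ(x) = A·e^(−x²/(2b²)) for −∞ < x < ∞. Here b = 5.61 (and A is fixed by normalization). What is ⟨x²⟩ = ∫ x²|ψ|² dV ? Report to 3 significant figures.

⟨x^2⟩ ≈ 15.7

The expectation value is the |ψ|²-weighted average of x^2: ∫ x^2|ψ|² dx.
Using the Gaussian integral ∫_{−∞}^{∞} e^(−αx²) dx = √(π/α), evaluating both integrals, ⟨x²⟩ = b^2/2.
With b = 5.61, ⟨x^2⟩ = 15.74.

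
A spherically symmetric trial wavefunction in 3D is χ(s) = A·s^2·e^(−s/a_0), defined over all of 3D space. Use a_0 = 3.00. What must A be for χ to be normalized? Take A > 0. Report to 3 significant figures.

A ≈ 0.00254

The normalization condition is ∫|χ|² 4πs² ds = 1 from 0 to ∞.
In 3D with spherical symmetry the volume element is 4πs² ds.
Carrying out the integral gives A² · 45·π·a_0^7/2.
So A² = (45·π·a_0^7/2)^(−1).
With a_0 = 3.00: A² = 0.000006469 and A = 0.002543.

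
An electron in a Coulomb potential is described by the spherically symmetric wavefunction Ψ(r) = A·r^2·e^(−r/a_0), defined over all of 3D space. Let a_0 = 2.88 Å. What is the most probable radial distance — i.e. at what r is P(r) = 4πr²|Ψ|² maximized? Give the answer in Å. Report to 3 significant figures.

r ≈ 8.64 Å

Differentiate P(r) = 4πr²|Ψ|² with respect to r and set to zero.
This gives r = 3·a_0.
With a_0 = 2.88, the most probable radial distance is 8.640 Å.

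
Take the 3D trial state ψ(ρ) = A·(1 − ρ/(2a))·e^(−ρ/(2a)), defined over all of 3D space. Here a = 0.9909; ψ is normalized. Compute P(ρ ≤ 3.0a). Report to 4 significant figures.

P ≈ 0.07272

P = ∫ |ψ|² 4πρ² dρ over ρ ≤ 3.0a.
The full normalization integral is A²·[8·π·a^3] = 1, fixing A².
Substituting u = ρ/a, A², 4π and the length scale all cancel in the ratio: P = ∫_{0}^{3.0} u^2·(1 - u/2)^2·e^(-u) du / ∫_{0}^{∞} u^2·(1 - u/2)^2·e^(-u) du.
An antiderivative of u^2·(1 - u/2)^2·e^(-u) is -(u^4/4 + u^2 + 2·u + 2)·e^(-u); evaluating from 0 to 3.0 gives 2 - 149·e^(-3)/4, while the full integral is 2.
This evaluates to P = 0.072716.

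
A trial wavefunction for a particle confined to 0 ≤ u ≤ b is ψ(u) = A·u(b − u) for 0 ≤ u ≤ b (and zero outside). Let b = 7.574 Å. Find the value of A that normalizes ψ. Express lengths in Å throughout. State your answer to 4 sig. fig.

Require ∫ |ψ|² du = 1 over the whole domain.
Carrying out the integral gives A² · b^5/30.
Hence A² = 1/[b^5/30].
With b = 7.574: A² = 0.0012036 and A = 0.034693.

A ≈ 0.03469 Å^(-5/2)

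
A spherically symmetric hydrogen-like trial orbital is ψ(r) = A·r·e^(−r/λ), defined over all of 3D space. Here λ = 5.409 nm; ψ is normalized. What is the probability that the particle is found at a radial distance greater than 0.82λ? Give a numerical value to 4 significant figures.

With dV = 4πr²dr, the probability is ∫|ψ|² dV over r > 0.82λ.
The full normalization integral is A²·[3·π·λ^5] = 1, fixing A².
In terms of u = r/λ (A², 4π and the length scale all cancel between numerator and denominator), P = [∫_{0.82}^{∞} u^4·e^(-2·u) du] / [∫_{0}^{∞} u^4·e^(-2·u) du].
Using ∫ u^4·e^(-2·u) du = -(u^4/2 + u^3 + 3·u^2/2 + 3·u/2 + 3/4)·e^(-2·u), the numerator is ≈ 0.730534 and the denominator is 3/4.
Taking the ratio yields P = 0.97405.

P ≈ 0.9740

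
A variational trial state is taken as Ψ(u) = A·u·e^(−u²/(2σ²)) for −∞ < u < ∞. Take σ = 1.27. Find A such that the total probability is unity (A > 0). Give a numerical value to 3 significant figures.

The normalization condition is ∫|Ψ|² du = 1 from −∞ to ∞.
Differentiating ∫e^(−αu²) du = √(π/α) under α to get the higher moments, carrying out the integral gives A² · √(π)·σ^3/2.
Hence A² = 1/[√(π)·σ^3/2].
Substituting σ = 1.27 gives A² = 0.5509, so A = 0.7422.

A ≈ 0.742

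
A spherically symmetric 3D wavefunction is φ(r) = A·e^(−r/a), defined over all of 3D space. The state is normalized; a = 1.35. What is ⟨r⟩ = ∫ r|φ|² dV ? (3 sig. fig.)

By definition ⟨r⟩ = ∫ r |φ(r)|² 4πr² dr.
Using ∫₀^∞ rⁿ e^(−αr) dr = n!/αⁿ⁺¹, evaluating both integrals, ⟨r⟩ = 3·a/2.
Putting a = 1.35 gives 2.025.

⟨r⟩ ≈ 2.03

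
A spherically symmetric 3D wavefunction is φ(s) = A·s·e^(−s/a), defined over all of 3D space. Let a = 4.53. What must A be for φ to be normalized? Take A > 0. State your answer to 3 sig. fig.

A ≈ 0.00746

The normalization condition is ∫|φ|² 4πs² ds = 1 from 0 to ∞.
The angular integral contributes 4π, leaving ∫₀^∞ s²|φ|² ds.
Recall ∫₀^∞ s^m e^(−s/β) ds = m!·β^(m+1), with φ = A·s·e^(−s/a), the integral evaluates to A²·[3·π·a^5].
Hence A² = 1/[3·π·a^5].
With a = 4.53: A² = 0.00005562 and A = 0.007458.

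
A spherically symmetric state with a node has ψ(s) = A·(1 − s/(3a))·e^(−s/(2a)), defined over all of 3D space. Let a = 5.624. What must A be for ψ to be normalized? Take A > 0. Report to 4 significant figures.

Require ∫ |ψ|² 4πs² ds = 1 over the whole domain.
Using ∫₀^∞ sⁿ e^(−αs) ds = n!/αⁿ⁺¹, the integral (without the A² prefactor) comes out to 8·π·a^3/3.
Plugging in a = 5.624 yields A = 0.025904.

A ≈ 0.02590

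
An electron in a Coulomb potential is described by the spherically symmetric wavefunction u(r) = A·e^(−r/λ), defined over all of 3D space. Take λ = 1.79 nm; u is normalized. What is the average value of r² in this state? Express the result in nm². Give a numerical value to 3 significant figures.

By definition ⟨r²⟩ = ∫ r^2 |u(r)|² 4πr² dr.
The ratio of the moment integral to the normalization integral gives ⟨r²⟩ = 3·λ^2.
With λ = 1.79, ⟨r^2⟩ = 9.612.

⟨r^2⟩ ≈ 9.61 nm^2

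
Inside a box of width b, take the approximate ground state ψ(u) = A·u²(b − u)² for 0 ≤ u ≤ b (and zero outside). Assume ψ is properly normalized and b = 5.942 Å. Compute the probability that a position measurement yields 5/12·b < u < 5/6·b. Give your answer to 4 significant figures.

P ≈ 0.6887

The probability is P = ∫ |ψ|² du over [5/12·b, 5/6·b].
Since A² = 1/(b^9/630), this is the region integral divided by the full normalization integral.
Substituting t = u/b, A² and the length scale cancel in the ratio: P = ∫_{5/12}^{5/6} t^4·(1 - t)^4 dt / ∫_{0}^{1} t^4·(1 - t)^4 dt.
With ∫ t^4·(1 - t)^4 dt = t^5·(70·t^4 - 315·t^3 + 540·t^2 - 420·t + 126)/630 + C, the region integral is ≈ 0.00109321 and the full one is 1/630.
Taking the ratio, P = 0.68872.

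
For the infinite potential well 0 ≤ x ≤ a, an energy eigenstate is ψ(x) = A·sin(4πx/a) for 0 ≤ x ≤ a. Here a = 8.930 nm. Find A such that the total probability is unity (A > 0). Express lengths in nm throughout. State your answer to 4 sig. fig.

We need A² ∫|f|² dx = 1, taking the integral from 0 to a.
Carrying out the integral gives A² · a/2.
So A² = (a/2)^(−1).
With a = 8.930: A² = 0.22396 and A = 0.47325.

A ≈ 0.4732 nm^(-1/2)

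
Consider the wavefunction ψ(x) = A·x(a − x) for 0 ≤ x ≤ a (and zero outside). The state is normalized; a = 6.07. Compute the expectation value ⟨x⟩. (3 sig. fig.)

⟨x⟩ = ∫ x |ψ|² dx over the full domain.
Expanding the polynomial and integrating term by term, since the A² factors cancel between numerator and denominator, ⟨x⟩ = a/2.
Putting a = 6.07 gives 3.035.

⟨x⟩ ≈ 3.04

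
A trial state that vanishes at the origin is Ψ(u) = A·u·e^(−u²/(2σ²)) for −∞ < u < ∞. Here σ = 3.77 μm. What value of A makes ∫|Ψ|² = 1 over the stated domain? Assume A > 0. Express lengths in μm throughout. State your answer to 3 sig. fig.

A ≈ 0.145 μm^(-3/2)

Require ∫ |Ψ|² du = 1 over the whole domain.
Carrying out the integral gives A² · √(π)·σ^3/2.
Substituting σ = 3.77 gives A² = 0.02106, so A = 0.1451.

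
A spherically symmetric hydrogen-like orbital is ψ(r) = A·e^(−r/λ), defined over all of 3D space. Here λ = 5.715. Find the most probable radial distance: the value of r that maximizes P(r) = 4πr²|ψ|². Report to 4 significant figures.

Differentiate P(r) = 4πr²|ψ|² with respect to r and set to zero.
Solving yields r = λ.
With λ = 5.715, the most probable radial distance is 5.7150.

r ≈ 5.715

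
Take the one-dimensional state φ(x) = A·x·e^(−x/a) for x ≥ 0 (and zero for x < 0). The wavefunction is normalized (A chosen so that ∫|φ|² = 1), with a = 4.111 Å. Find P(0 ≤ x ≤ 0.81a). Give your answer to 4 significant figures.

P ≈ 0.2218

The probability is P = ∫ |φ|² dx over [0, 0.81a].
Since A² = 1/(a^3/4), this is the region integral divided by the full normalization integral.
Let u = x/a; then A² and the length scale cancel, so P = ∫_{0}^{0.81} u^2·e^(-2·u) du ÷ ∫_{0}^{∞} u^2·e^(-2·u) du.
An antiderivative of u^2·e^(-2·u) is -(2·u^2 + 2·u + 1)·e^(-2·u)/4; evaluating from 0 to 0.81 gives ≈ 0.0554557, while the full integral is 1/4.
Taking the ratio, P = 0.22182.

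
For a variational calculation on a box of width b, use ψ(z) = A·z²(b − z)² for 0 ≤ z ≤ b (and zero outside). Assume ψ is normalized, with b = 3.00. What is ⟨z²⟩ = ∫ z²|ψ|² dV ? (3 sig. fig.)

The expectation value is the |ψ|²-weighted average of z^2: ∫ z^2|ψ|² dz.
The ratio of the moment integral to the normalization integral gives ⟨z²⟩ = 3·b^2/11.
With b = 3.00, ⟨z^2⟩ = 2.455.

⟨z^2⟩ ≈ 2.45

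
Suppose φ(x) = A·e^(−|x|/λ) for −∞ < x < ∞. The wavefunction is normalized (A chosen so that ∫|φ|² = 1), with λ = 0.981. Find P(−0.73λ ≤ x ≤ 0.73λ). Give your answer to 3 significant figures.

P ≈ 0.768

|φ|² is the probability density, so P = ∫_{−0.73λ}^{0.73λ} |φ|² dx.
Since A² = 1/(λ), this is the region integral divided by the full normalization integral.
Both integrals are even about x = 0, so only the x ≥ 0 halves are needed (the factors of 2 cancel). In terms of u = x/λ (A² and the length scale cancel between numerator and denominator), P = [∫_{0}^{0.73} e^(-2·u) du] / [∫_{0}^{∞} e^(-2·u) du].
An antiderivative of e^(-2·u) is -e^(-2·u)/2; evaluating from 0 to 0.73 gives 1/2 - e^(-73/50)/2, while the full integral is 1/2.
Evaluating gives P = 0.7678.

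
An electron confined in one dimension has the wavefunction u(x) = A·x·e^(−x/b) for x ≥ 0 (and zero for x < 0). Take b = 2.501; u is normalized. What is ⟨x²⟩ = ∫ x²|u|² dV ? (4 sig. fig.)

⟨x^2⟩ ≈ 18.77

By definition ⟨x²⟩ = ∫ x^2 |u(x)|² dx.
Since the A² factors cancel between numerator and denominator, ⟨x²⟩ = 3·b^2.
Putting b = 2.501 gives 18.765.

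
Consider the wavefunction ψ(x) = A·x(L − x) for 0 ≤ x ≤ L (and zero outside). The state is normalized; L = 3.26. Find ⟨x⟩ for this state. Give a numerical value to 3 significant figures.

⟨x⟩ ≈ 1.63

⟨x⟩ = ∫ x |ψ|² dx over the full domain.
The ratio of the moment integral to the normalization integral gives ⟨x⟩ = L/2.
Putting L = 3.26 gives 1.630.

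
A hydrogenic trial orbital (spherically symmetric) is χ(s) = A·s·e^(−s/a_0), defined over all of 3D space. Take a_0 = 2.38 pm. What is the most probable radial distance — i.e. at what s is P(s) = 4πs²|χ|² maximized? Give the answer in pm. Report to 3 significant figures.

The maximum of P(s) = 4πs²|χ|² occurs where its derivative vanishes.
This gives s = 2·a_0.
With a_0 = 2.38, the most probable radial distance is 4.760 pm.

s ≈ 4.76 pm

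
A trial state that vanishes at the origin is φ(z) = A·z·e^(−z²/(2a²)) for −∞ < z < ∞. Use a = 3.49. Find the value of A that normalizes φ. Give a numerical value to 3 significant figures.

A ≈ 0.163

The normalization condition is ∫|φ|² dz = 1 from −∞ to ∞.
Using the Gaussian integral ∫_{−∞}^{∞} e^(−αz²) dz = √(π/α), the integral (without the A² prefactor) comes out to √(π)·a^3/2.
Substituting a = 3.49 gives A² = 0.02654, so A = 0.1629.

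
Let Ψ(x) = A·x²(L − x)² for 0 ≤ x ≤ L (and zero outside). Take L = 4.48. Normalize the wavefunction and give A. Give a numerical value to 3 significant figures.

We need A² ∫|f|² dx = 1, taking the integral from 0 to L.
Expanding the polynomial and integrating term by term, the integral (without the A² prefactor) comes out to L^9/630.
So A² = (L^9/630)^(−1).
Plugging in L = 4.48 yields A = 0.02944.

A ≈ 0.0294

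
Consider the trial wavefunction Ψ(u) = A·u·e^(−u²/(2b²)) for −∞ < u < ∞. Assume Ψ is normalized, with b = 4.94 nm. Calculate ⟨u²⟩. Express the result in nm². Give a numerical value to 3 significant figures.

The expectation value is the |Ψ|²-weighted average of u^2: ∫ u^2|Ψ|² du.
Since the A² factors cancel between numerator and denominator, ⟨u²⟩ = 3·b^2/2.
With b = 4.94, ⟨u^2⟩ = 36.61.

⟨u^2⟩ ≈ 36.6 nm^2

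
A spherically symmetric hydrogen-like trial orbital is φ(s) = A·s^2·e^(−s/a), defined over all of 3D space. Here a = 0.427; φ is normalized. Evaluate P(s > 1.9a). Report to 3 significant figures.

P ≈ 0.909

P = ∫ |φ|² 4πs² ds over s > 1.9a.
Normalization gives A² = 1/(45·π·a^7/2).
Let u = s/a; then A², 4π and the length scale all cancel, so P = ∫_{1.9}^{∞} u^6·e^(-2·u) du ÷ ∫_{0}^{∞} u^6·e^(-2·u) du.
With ∫ u^6·e^(-2·u) du = -(4·u^6 + 12·u^5 + 30·u^4 + 60·u^3 + 90·u^2 + 90·u + 45)·e^(-2·u)/8 + C, the region integral is ≈ 5.1137 and the full one is 45/8.
Taking the ratio yields P = 0.9091.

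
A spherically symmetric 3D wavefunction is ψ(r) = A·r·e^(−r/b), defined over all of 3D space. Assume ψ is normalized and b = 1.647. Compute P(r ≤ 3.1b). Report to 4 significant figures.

P ≈ 0.7408

With dV = 4πr²dr, the probability is ∫|ψ|² dV over r ≤ 3.1b.
Normalization gives A² = 1/(3·π·b^5).
Substituting u = r/b, A², 4π and the length scale all cancel in the ratio: P = ∫_{0}^{3.1} u^4·e^(-2·u) du / ∫_{0}^{∞} u^4·e^(-2·u) du.
With ∫ u^4·e^(-2·u) du = -(u^4/2 + u^3 + 3·u^2/2 + 3·u/2 + 3/4)·e^(-2·u) + C, the region integral is ≈ 0.555617 and the full one is 3/4.
Taking the ratio yields P = 0.74082.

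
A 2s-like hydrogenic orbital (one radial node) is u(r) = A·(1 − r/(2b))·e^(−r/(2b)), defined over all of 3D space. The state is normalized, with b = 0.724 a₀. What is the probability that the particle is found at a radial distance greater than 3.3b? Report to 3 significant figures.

With dV = 4πr²dr, the probability is ∫|u|² dV over r > 3.3b.
A² is fixed by ∫₀^∞ 4πr²|u|² dr = 1, i.e. A² = (8·π·b^3)^(−1).
In terms of t = r/b (A², 4π and the length scale all cancel between numerator and denominator), P = [∫_{3.3}^{∞} t^2·(1 - t/2)^2·e^(-t) dt] / [∫_{0}^{∞} t^2·(1 - t/2)^2·e^(-t) dt].
An antiderivative of t^2·(1 - t/2)^2·e^(-t) is -(t^4/4 + t^2 + 2·t + 2)·e^(-t); evaluating from 3.3 to ∞ gives ≈ 1.8124, while the full integral is 2.
The region integral divided by the full integral gives P = 0.9062.

P ≈ 0.906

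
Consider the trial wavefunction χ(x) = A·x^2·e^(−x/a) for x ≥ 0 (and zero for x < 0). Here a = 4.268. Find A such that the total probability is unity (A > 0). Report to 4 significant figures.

A ≈ 0.03068

We need A² ∫|f|² dx = 1, taking the integral from 0 to ∞.
With ∫₀^∞ x^4 e^(−αx) dx = 4!/α^5, ∫|χ|² dx = A²·(3·a^5/4).
Setting this equal to 1 gives A² = 1/(3·a^5/4).
Substituting a = 4.268 gives A² = 0.00094149, so A = 0.030684.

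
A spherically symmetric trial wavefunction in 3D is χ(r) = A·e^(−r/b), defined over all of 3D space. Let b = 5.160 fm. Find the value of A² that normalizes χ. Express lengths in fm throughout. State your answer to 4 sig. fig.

Require ∫ |χ|² 4πr² dr = 1 over the whole domain.
(Spherical symmetry: dV = 4πr² dr.)
With ∫₀^∞ r^2 e^(−αr) dr = 2!/α^3, carrying out the integral gives A² · π·b^3.
Setting this equal to 1 gives A² = 1/(π·b^3).
Substituting b = 5.160 gives A² = 0.0023169, so A = 0.048134.

A^2 ≈ 0.002317 fm^(-3)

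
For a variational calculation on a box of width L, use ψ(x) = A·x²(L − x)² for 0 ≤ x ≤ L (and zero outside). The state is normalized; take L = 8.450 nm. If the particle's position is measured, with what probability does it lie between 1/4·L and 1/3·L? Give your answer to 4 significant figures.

|ψ|² is the probability density, so P = ∫_{1/4·L}^{1/3·L} |ψ|² dx.
With A² fixed by ∫|ψ|² = 1, i.e. A² = (L^9/630)^(−1), substitute and integrate.
Substituting u = x/L, A² and the length scale cancel in the ratio: P = ∫_{1/4}^{1/3} u^4·(1 - u)^4 du / ∫_{0}^{1} u^4·(1 - u)^4 du.
An antiderivative of u^4·(1 - u)^4 is u^5·(70·u^4 - 315·u^3 + 540·u^2 - 420·u + 126)/630; evaluating from 1/4 to 1/3 gives ≈ 0.000152252, while the full integral is 1/630.
The result is P = 0.095918.

P ≈ 0.09592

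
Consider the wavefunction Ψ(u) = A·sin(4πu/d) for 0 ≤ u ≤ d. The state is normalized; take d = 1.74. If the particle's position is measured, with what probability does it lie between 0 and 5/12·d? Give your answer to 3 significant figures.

P ≈ 0.451

The probability is P = ∫ |Ψ|² du over [0, 5/12·d].
The normalization integral ∫|Ψ|²du over the whole domain equals d/2·A², and A² cancels in the ratio.
Let t = u/d; then A² and the length scale cancel, so P = ∫_{0}^{5/12} sin(4·π·t)^2 dt ÷ ∫_{0}^{1} sin(4·π·t)^2 dt.
Using ∫ sin(4·π·t)^2 dt = t/2 - sin(4·π·t)·cos(4·π·t)/(8·π), the numerator is √(3)/(32·π) + 5/24 and the denominator is 1/2.
This works out to P = √(3)/(16·π) + 5/12.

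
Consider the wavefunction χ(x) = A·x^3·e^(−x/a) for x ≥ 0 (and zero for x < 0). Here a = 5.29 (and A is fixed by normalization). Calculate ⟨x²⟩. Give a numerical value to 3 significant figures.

⟨x^2⟩ ≈ 392

By definition ⟨x²⟩ = ∫ x^2 |χ(x)|² dx.
Recall ∫₀^∞ x^m e^(−x/β) dx = m!·β^(m+1), the ratio of the moment integral to the normalization integral gives ⟨x²⟩ = 14·a^2.
Putting a = 5.29 gives 391.8.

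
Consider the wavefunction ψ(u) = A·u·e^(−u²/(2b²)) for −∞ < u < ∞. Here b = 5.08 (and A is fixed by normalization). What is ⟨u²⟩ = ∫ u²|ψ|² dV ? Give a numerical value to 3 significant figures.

The expectation value is the |ψ|²-weighted average of u^2: ∫ u^2|ψ|² du.
Using the Gaussian integral ∫_{−∞}^{∞} e^(−αu²) du = √(π/α), the ratio of the moment integral to the normalization integral gives ⟨u²⟩ = 3·b^2/2.
Putting b = 5.08 gives 38.71.

⟨u^2⟩ ≈ 38.7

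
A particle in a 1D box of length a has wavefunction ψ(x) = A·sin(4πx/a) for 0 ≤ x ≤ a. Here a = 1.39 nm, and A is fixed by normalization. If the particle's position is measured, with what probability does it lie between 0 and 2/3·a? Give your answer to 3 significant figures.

P ≈ 0.701

|ψ|² is the probability density, so P = ∫_{0}^{2/3·a} |ψ|² dx.
With A² fixed by ∫|ψ|² = 1, i.e. A² = (a/2)^(−1), substitute and integrate.
Substituting u = x/a, A² and the length scale cancel in the ratio: P = ∫_{0}^{2/3} sin(4·π·u)^2 du / ∫_{0}^{1} sin(4·π·u)^2 du.
With ∫ sin(4·π·u)^2 du = u/2 - sin(4·π·u)·cos(4·π·u)/(8·π) + C, the region integral is √(3)/(32·π) + 1/3 and the full one is 1/2.
The result is P = √(3)/(16·π) + 2/3.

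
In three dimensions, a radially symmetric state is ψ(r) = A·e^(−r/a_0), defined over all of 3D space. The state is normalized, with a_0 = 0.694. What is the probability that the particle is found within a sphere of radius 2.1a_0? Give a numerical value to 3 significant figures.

With dV = 4πr²dr, the probability is ∫|ψ|² dV over r ≤ 2.1a_0.
Normalization gives A² = 1/(π·a_0^3).
Let u = r/a_0; then A², 4π and the length scale all cancel, so P = ∫_{0}^{2.1} u^2·e^(-2·u) du ÷ ∫_{0}^{∞} u^2·e^(-2·u) du.
An antiderivative of u^2·e^(-2·u) is -(2·u^2 + 2·u + 1)·e^(-2·u)/4; evaluating from 0 to 2.1 gives 1/4 - 701·e^(-21/5)/200, while the full integral is 1/4.
The region integral divided by the full integral gives P = 0.7898.

P ≈ 0.790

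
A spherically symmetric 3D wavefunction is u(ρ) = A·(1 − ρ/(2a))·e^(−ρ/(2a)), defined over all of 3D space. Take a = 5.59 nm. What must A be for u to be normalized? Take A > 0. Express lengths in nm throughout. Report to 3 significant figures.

Normalization requires ∫|u|² 4πρ² dρ = 1, integrated from 0 to ∞.
(Spherical symmetry: dV = 4πρ² dρ.)
Carrying out the integral gives A² · 8·π·a^3.
Substituting a = 5.59 gives A² = 0.0002278, so A = 0.01509.

A ≈ 0.0151 nm^(-3/2)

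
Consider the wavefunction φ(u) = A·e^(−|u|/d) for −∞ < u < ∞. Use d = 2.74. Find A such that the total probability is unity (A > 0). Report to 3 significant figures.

Normalization requires ∫|φ|² du = 1, integrated from −∞ to ∞.
With ∫₀^∞ u^0 e^(−αu) du = 0!/α^1, with φ = A·e^(−|u|/d), the integral evaluates to A²·[d].
Hence A² = 1/[d].
With d = 2.74: A² = 0.3650 and A = 0.6041.

A ≈ 0.604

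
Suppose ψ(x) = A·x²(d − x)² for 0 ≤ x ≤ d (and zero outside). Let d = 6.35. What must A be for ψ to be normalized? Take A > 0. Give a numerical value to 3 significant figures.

We need A² ∫|f|² dx = 1, taking the integral from 0 to d.
Expanding the polynomial and integrating term by term, ∫|ψ|² dx = A²·(d^9/630).
Setting this equal to 1 gives A² = 1/(d^9/630).
Plugging in d = 6.35 yields A = 0.006126.

A ≈ 0.00613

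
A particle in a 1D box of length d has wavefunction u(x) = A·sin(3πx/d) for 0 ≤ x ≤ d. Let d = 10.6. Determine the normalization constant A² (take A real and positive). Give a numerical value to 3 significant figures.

A^2 ≈ 0.189

Require ∫ |u|² dx = 1 over the whole domain.
Using sin²θ = (1 − cos 2θ)/2, the integral (without the A² prefactor) comes out to d/2.
So A² = (d/2)^(−1).
With d = 10.6: A² = 0.1887 and A = 0.4344.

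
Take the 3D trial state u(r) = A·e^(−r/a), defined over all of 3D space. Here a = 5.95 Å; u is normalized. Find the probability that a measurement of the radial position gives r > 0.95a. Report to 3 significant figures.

P ≈ 0.704

With dV = 4πr²dr, the probability is ∫|u|² dV over r > 0.95a.
Normalization gives A² = 1/(π·a^3).
Let t = r/a; then A², 4π and the length scale all cancel, so P = ∫_{0.95}^{∞} t^2·e^(-2·t) dt ÷ ∫_{0}^{∞} t^2·e^(-2·t) dt.
Using ∫ t^2·e^(-2·t) dt = -(2·t^2 + 2·t + 1)·e^(-2·t)/4, the numerator is 941·e^(-19/10)/800 and the denominator is 1/4.
The region integral divided by the full integral gives P = 0.7037.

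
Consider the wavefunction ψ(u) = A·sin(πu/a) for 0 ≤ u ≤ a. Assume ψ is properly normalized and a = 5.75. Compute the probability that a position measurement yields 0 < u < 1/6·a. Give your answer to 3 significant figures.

P ≈ 0.0288

The probability is P = ∫ |ψ|² du over [0, 1/6·a].
The normalization integral ∫|ψ|²du over the whole domain equals a/2·A², and A² cancels in the ratio.
Substituting t = u/a, A² and the length scale cancel in the ratio: P = ∫_{0}^{1/6} sin(π·t)^2 dt / ∫_{0}^{1} sin(π·t)^2 dt.
An antiderivative of sin(π·t)^2 is t/2 - sin(2·π·t)/(4·π); evaluating from 0 to 1/6 gives -√(3)/(8·π) + 1/12, while the full integral is 1/2.
This works out to P = (-√(3)/4 + π/6)/π.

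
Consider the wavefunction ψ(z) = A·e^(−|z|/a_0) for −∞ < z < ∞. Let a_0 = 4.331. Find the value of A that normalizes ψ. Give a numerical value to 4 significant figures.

A ≈ 0.4805

Require ∫ |ψ|² dz = 1 over the whole domain.
With ψ = A·e^(−|z|/a_0), the integral evaluates to A²·[a_0].
Setting this equal to 1 gives A² = 1/(a_0).
Substituting a_0 = 4.331 gives A² = 0.23089, so A = 0.48051.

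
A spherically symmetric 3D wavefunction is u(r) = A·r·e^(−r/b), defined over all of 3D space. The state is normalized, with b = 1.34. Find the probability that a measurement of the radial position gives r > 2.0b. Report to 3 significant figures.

P ≈ 0.629

P = ∫ |u|² 4πr² dr over r > 2.0b.
A² is fixed by ∫₀^∞ 4πr²|u|² dr = 1, i.e. A² = (3·π·b^5)^(−1).
Substituting t = r/b, A², 4π and the length scale all cancel in the ratio: P = ∫_{2.0}^{∞} t^4·e^(-2·t) dt / ∫_{0}^{∞} t^4·e^(-2·t) dt.
An antiderivative of t^4·e^(-2·t) is -(t^4/2 + t^3 + 3·t^2/2 + 3·t/2 + 3/4)·e^(-2·t); evaluating from 2.0 to ∞ gives 103·e^(-4)/4, while the full integral is 3/4.
Taking the ratio yields P = 0.6288.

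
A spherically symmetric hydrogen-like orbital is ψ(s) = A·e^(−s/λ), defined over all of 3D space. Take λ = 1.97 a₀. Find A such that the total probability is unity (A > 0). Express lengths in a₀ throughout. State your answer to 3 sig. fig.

A ≈ 0.204 a₀^(-3/2)

Require ∫ |ψ|² 4πs² ds = 1 over the whole domain.
The angular integral contributes 4π, leaving ∫₀^∞ s²|ψ|² ds.
With ∫₀^∞ s^2 e^(−αs) ds = 2!/α^3, ∫|ψ|² 4πs² ds = A²·(π·λ^3).
Plugging in λ = 1.97 yields A = 0.2040.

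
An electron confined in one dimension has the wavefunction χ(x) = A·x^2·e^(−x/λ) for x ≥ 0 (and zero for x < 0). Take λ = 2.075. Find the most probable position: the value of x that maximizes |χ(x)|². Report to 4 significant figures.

Differentiate |χ(x)|² with respect to x and set to zero.
This gives x = 2·λ.
With λ = 2.075, the most probable position is 4.1500.

x ≈ 4.150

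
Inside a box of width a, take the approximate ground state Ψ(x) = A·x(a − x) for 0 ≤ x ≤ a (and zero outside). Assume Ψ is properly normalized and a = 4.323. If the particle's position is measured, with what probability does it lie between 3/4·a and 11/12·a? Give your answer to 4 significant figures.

P = ∫_{3/4·a}^{11/12·a} |Ψ(x)|² dx.
With A² fixed by ∫|Ψ|² = 1, i.e. A² = (a^5/30)^(−1), substitute and integrate.
In terms of u = x/a (A² and the length scale cancel between numerator and denominator), P = [∫_{3/4}^{11/12} u^2·(1 - u)^2 du] / [∫_{0}^{1} u^2·(1 - u)^2 du].
With ∫ u^2·(1 - u)^2 du = u^3·(6·u^2 - 15·u + 10)/30 + C, the region integral is ≈ 0.00328093 and the full one is 1/30.
This works out to P = 0.098428.

P ≈ 0.09843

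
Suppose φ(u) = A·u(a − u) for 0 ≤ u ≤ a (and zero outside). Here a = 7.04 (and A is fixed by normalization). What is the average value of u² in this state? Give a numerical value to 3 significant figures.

⟨u^2⟩ ≈ 14.2

The expectation value is the |φ|²-weighted average of u^2: ∫ u^2|φ|² du.
Expanding the polynomial and integrating term by term, evaluating both integrals, ⟨u²⟩ = 2·a^2/7.
With a = 7.04, ⟨u^2⟩ = 14.16.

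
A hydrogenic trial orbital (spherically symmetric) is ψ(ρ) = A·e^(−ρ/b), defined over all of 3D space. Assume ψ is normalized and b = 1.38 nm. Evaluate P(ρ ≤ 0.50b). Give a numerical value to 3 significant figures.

P = ∫ |ψ|² 4πρ² dρ over ρ ≤ 0.50b.
The full normalization integral is A²·[π·b^3] = 1, fixing A².
In terms of u = ρ/b (A², 4π and the length scale all cancel between numerator and denominator), P = [∫_{0}^{0.50} u^2·e^(-2·u) du] / [∫_{0}^{∞} u^2·e^(-2·u) du].
An antiderivative of u^2·e^(-2·u) is -(2·u^2 + 2·u + 1)·e^(-2·u)/4; evaluating from 0 to 0.50 gives 1/4 - 5·e^(-1)/8, while the full integral is 1/4.
The region integral divided by the full integral gives P = 0.08030.

P ≈ 0.0803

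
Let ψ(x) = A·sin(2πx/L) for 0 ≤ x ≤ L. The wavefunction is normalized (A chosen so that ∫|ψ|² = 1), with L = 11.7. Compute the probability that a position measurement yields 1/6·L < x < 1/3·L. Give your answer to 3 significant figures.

P ≈ 0.304

P = ∫_{1/6·L}^{1/3·L} |ψ(x)|² dx.
The normalization integral ∫|ψ|²dx over the whole domain equals L/2·A², and A² cancels in the ratio.
Substituting u = x/L, A² and the length scale cancel in the ratio: P = ∫_{1/6}^{1/3} sin(2·π·u)^2 du / ∫_{0}^{1} sin(2·π·u)^2 du.
With ∫ sin(2·π·u)^2 du = u/2 - sin(4·π·u)/(8·π) + C, the region integral is √(3)/(8·π) + 1/12 and the full one is 1/2.
Evaluating gives P = (√(3)/4 + π/6)/π.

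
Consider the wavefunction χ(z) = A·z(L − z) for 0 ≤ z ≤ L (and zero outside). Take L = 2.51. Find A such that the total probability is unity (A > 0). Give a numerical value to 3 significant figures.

A ≈ 0.549

We need A² ∫|f|² dz = 1, taking the integral from 0 to L.
Expanding the polynomial and integrating term by term, with χ = A·z(L − z), the integral evaluates to A²·[L^5/30].
Setting this equal to 1 gives A² = 1/(L^5/30).
With L = 2.51: A² = 0.3011 and A = 0.5488.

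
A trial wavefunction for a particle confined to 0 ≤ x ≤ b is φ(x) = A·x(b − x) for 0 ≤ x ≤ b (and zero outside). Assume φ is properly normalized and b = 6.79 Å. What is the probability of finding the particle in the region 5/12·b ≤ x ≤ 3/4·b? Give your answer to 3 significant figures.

P ≈ 0.550

|φ|² is the probability density, so P = ∫_{5/12·b}^{3/4·b} |φ|² dx.
Since A² = 1/(b^5/30), this is the region integral divided by the full normalization integral.
In terms of u = x/b (A² and the length scale cancel between numerator and denominator), P = [∫_{5/12}^{3/4} u^2·(1 - u)^2 du] / [∫_{0}^{1} u^2·(1 - u)^2 du].
An antiderivative of u^2·(1 - u)^2 is u^3·(6·u^2 - 15·u + 10)/30; evaluating from 5/12 to 3/4 gives ≈ 0.018329, while the full integral is 1/30.
Taking the ratio, P = 0.5499.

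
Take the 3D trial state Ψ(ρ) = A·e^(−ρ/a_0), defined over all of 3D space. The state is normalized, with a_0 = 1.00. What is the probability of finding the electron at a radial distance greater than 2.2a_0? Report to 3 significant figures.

Integrate the radial probability density 4πρ²|Ψ|² over ρ > 2.2a_0.
The full normalization integral is A²·[π·a_0^3] = 1, fixing A².
Substituting u = ρ/a_0, A², 4π and the length scale all cancel in the ratio: P = ∫_{2.2}^{∞} u^2·e^(-2·u) du / ∫_{0}^{∞} u^2·e^(-2·u) du.
An antiderivative of u^2·e^(-2·u) is -(2·u^2 + 2·u + 1)·e^(-2·u)/4; evaluating from 2.2 to ∞ gives 377·e^(-22/5)/100, while the full integral is 1/4.
Taking the ratio yields P = 0.1851.

P ≈ 0.185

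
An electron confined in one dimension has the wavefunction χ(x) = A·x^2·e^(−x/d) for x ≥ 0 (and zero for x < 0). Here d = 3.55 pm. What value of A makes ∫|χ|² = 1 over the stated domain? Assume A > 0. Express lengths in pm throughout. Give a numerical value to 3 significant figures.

We need A² ∫|f|² dx = 1, taking the integral from 0 to ∞.
The integral (without the A² prefactor) comes out to 3·d^5/4.
Setting this equal to 1 gives A² = 1/(3·d^5/4).
With d = 3.55: A² = 0.002365 and A = 0.04863.

A ≈ 0.0486 pm^(-5/2)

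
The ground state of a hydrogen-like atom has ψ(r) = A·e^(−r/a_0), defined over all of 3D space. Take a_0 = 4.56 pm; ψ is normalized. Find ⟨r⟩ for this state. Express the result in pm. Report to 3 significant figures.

⟨r⟩ ≈ 6.84 pm

By definition ⟨r⟩ = ∫ r |ψ(r)|² 4πr² dr.
With ∫₀^∞ r^3 e^(−αr) dr = 3!/α^4, since the A² factors cancel between numerator and denominator, ⟨r⟩ = 3·a_0/2.
Putting a_0 = 4.56 gives 6.840.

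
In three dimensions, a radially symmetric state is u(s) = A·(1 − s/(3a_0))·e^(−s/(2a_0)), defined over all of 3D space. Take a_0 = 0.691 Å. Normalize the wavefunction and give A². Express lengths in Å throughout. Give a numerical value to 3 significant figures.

Require ∫ |u|² 4πs² ds = 1 over the whole domain.
The angular integral contributes 4π, leaving ∫₀^∞ s²|u|² ds.
Carrying out the integral gives A² · 8·π·a_0^3/3.
Setting this equal to 1 gives A² = 1/(8·π·a_0^3/3).
Plugging in a_0 = 0.691 yields A = 0.6015.

A^2 ≈ 0.362 Å^(-3)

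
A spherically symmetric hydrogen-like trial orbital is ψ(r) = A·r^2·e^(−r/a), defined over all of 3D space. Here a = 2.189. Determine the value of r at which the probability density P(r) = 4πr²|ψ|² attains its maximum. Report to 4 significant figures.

r ≈ 6.567

Differentiate P(r) = 4πr²|ψ|² with respect to r and set to zero.
This gives r = 3·a.
With a = 2.189, the most probable radial distance is 6.5670.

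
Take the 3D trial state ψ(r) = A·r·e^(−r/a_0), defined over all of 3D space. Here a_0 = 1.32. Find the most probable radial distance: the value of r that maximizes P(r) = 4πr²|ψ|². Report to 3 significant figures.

r ≈ 2.64

Set d/dr [P(r) = 4πr²|ψ|²] = 0 and solve for r > 0.
Solving yields r = 2·a_0.
With a_0 = 1.32, the most probable radial distance is 2.640.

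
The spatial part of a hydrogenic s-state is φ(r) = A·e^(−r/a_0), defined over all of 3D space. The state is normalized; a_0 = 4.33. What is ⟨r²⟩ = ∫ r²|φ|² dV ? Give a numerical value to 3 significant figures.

The expectation value is the |φ|²-weighted average of r^2: ∫ r^2|φ|² 4πr² dr.
With ∫₀^∞ r^4 e^(−αr) dr = 4!/α^5, evaluating both integrals, ⟨r²⟩ = 3·a_0^2.
Putting a_0 = 4.33 gives 56.25.

⟨r^2⟩ ≈ 56.2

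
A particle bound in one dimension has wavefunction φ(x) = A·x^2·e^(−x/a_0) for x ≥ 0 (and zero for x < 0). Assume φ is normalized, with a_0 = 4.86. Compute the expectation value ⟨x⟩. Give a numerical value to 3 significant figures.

By definition ⟨x⟩ = ∫ x |φ(x)|² dx.
With ∫₀^∞ x^5 e^(−αx) dx = 5!/α^6, the ratio of the moment integral to the normalization integral gives ⟨x⟩ = 5·a_0/2.
With a_0 = 4.86, ⟨x⟩ = 12.15.

⟨x⟩ ≈ 12.2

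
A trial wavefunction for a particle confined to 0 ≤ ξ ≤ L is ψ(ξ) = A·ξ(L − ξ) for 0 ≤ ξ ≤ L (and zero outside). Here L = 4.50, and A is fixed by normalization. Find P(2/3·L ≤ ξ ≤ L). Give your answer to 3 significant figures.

|ψ|² is the probability density, so P = ∫_{2/3·L}^{L} |ψ|² dξ.
The normalization integral ∫|ψ|²dξ over the whole domain equals L^5/30·A², and A² cancels in the ratio.
Substituting u = ξ/L, A² and the length scale cancel in the ratio: P = ∫_{2/3}^{1} u^2·(1 - u)^2 du / ∫_{0}^{1} u^2·(1 - u)^2 du.
An antiderivative of u^2·(1 - u)^2 is u^3·(6·u^2 - 15·u + 10)/30; evaluating from 2/3 to 1 gives 17/2430, while the full integral is 1/30.
This works out to P = 17/81.

P ≈ 0.210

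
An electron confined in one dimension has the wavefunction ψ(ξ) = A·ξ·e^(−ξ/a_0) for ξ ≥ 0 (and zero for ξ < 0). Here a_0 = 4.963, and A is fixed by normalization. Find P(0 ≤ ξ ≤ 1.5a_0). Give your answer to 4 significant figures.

P = ∫_{0}^{1.5a_0} |ψ(ξ)|² dξ.
The normalization integral ∫|ψ|²dξ over the whole domain equals a_0^3/4·A², and A² cancels in the ratio.
In terms of u = ξ/a_0 (A² and the length scale cancel between numerator and denominator), P = [∫_{0}^{1.5} u^2·e^(-2·u) du] / [∫_{0}^{∞} u^2·e^(-2·u) du].
With ∫ u^2·e^(-2·u) du = -(2·u^2 + 2·u + 1)·e^(-2·u)/4 + C, the region integral is 1/4 - 17·e^(-3)/8 and the full one is 1/4.
Evaluating gives P = 0.57681.

P ≈ 0.5768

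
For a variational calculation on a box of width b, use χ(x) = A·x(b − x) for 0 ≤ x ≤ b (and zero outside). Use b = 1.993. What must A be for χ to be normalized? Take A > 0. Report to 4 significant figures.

Normalization requires ∫|χ|² dx = 1, integrated from 0 to b.
With χ = A·x(b − x), the integral evaluates to A²·[b^5/30].
Setting this equal to 1 gives A² = 1/(b^5/30).
Substituting b = 1.993 gives A² = 0.95408, so A = 0.97677.

A ≈ 0.9768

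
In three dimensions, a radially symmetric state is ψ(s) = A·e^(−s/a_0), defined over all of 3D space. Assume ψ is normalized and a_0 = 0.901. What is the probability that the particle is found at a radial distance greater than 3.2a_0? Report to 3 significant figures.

P ≈ 0.0463

With dV = 4πs²ds, the probability is ∫|ψ|² dV over s > 3.2a_0.
The full normalization integral is A²·[π·a_0^3] = 1, fixing A².
Substituting u = s/a_0, A², 4π and the length scale all cancel in the ratio: P = ∫_{3.2}^{∞} u^2·e^(-2·u) du / ∫_{0}^{∞} u^2·e^(-2·u) du.
With ∫ u^2·e^(-2·u) du = -(2·u^2 + 2·u + 1)·e^(-2·u)/4 + C, the region integral is 697·e^(-32/5)/100 and the full one is 1/4.
The region integral divided by the full integral gives P = 0.04632.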